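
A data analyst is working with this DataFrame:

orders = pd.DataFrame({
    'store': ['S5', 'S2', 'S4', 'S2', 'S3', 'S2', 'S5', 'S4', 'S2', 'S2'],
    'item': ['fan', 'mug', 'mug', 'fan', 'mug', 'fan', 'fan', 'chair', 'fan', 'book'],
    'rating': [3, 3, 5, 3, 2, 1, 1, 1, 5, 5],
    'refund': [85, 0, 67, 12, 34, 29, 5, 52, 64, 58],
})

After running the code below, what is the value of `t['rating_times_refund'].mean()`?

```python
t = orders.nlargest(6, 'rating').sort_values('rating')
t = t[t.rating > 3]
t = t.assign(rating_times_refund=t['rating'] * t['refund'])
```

315.0

take 6 rows with largest rating:
  store  item  rating  refund
2    S4   mug       5      67
8    S2   fan       5      64
9    S2  book       5      58
0    S5   fan       3      85
1    S2   mug       3       0
3    S2   fan       3      12
sort by rating:
  store  item  rating  refund
0    S5   fan       3      85
1    S2   mug       3       0
3    S2   fan       3      12
2    S4   mug       5      67
8    S2   fan       5      64
9    S2  book       5      58
filter rows where rating > 3:
  store  item  rating  refund
2    S4   mug       5      67
8    S2   fan       5      64
9    S2  book       5      58
add column rating_times_refund = t['rating'] * t['refund']:
  store  item  rating  refund  rating_times_refund
2    S4   mug       5      67                  335
8    S2   fan       5      64                  320
9    S2  book       5      58                  290
Finally, mean of column 'rating_times_refund' = 315.0.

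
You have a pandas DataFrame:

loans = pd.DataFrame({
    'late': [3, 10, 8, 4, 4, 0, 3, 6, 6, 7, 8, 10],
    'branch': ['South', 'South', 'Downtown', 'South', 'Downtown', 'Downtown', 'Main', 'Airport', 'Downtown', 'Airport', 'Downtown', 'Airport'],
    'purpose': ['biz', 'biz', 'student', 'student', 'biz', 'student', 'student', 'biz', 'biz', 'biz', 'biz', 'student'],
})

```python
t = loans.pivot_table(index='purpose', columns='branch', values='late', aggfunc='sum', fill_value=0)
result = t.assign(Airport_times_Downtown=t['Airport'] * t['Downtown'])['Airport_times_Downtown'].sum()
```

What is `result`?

pivot: rows=purpose, cols=branch, sum(late):
branch   Airport  Downtown  Main  South
purpose                                
biz           13        18     0     13
student       10         8     3      4
add column Airport_times_Downtown = t['Airport'] * t['Downtown']:
branch   Airport  Downtown  Main  South  Airport_times_Downtown
purpose                                                        
biz           13        18     0     13                     234
student       10         8     3      4                      80
Reading off the sum of column 'Airport_times_Downtown', we get 314.

314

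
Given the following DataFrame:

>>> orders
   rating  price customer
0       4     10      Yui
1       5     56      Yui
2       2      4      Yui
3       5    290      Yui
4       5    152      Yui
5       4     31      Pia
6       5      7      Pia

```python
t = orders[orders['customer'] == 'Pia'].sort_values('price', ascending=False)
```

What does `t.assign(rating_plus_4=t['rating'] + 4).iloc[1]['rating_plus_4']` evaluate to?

9

filter rows where customer == 'Pia':
   rating  price customer
5       4     31      Pia
6       5      7      Pia
sort by price descending:
   rating  price customer
5       4     31      Pia
6       5      7      Pia
add column rating_plus_4 = t['rating'] + 4:
   rating  price customer  rating_plus_4
5       4     31      Pia              8
6       5      7      Pia              9
Taking the value at position 1, column 'rating_plus_4' gives 9.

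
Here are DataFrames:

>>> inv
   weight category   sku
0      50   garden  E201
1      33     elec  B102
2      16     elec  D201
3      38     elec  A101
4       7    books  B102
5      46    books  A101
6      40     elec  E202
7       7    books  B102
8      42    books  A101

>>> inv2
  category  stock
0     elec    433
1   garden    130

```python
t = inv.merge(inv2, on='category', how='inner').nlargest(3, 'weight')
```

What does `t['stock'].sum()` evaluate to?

merge on 'category' (how='inner') → 5 rows:
   weight category   sku  stock
0      50   garden  E201    130
1      33     elec  B102    433
2      16     elec  D201    433
3      38     elec  A101    433
4      40     elec  E202    433
take 3 rows with largest weight:
   weight category   sku  stock
0      50   garden  E201    130
4      40     elec  E202    433
3      38     elec  A101    433
Finally, sum of column 'stock' = 996.

996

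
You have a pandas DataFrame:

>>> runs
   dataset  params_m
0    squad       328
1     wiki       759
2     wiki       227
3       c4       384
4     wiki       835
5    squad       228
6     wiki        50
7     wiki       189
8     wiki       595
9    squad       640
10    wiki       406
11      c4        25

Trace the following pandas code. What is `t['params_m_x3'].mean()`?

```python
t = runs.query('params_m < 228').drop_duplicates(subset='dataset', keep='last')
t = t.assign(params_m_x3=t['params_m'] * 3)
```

filter rows where params_m < 228:
   dataset  params_m
2     wiki       227
6     wiki        50
7     wiki       189
11      c4        25
drop duplicate dataset (keep=last):
   dataset  params_m
7     wiki       189
11      c4        25
add column params_m_x3 = t['params_m'] * 3:
   dataset  params_m  params_m_x3
7     wiki       189          567
11      c4        25           75

321.0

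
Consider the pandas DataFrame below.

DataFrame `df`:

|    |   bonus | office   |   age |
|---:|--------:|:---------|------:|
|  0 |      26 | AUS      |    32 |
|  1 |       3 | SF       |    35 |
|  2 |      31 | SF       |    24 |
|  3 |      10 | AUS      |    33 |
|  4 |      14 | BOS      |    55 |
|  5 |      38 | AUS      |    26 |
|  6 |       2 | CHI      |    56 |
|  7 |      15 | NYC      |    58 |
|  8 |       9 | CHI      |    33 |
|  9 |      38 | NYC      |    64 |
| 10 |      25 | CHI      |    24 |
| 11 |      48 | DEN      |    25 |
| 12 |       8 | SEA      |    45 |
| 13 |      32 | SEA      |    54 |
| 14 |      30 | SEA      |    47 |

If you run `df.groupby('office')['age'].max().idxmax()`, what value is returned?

group by office, max of age:
office
AUS    33
BOS    55
CHI    56
DEN    25
NYC    64
SEA    54
SF     35
Name: age, dtype: int64
Taking the label with the largest value gives NYC.

NYC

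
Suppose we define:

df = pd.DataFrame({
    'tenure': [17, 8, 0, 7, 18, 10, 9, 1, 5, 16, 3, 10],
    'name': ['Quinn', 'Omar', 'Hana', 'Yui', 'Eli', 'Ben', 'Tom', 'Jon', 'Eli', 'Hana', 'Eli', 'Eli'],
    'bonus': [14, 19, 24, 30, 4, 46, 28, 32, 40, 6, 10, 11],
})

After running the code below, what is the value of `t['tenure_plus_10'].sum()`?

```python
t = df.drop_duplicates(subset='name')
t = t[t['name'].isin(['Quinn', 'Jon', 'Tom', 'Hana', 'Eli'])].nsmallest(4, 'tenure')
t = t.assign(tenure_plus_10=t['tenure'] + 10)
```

67

drop duplicate name (keep=first):
   tenure   name  bonus
0      17  Quinn     14
1       8   Omar     19
2       0   Hana     24
3       7    Yui     30
4      18    Eli      4
5      10    Ben     46
6       9    Tom     28
7       1    Jon     32
filter rows where name in ['Quinn', 'Jon', 'Tom', 'Hana', 'Eli']:
   tenure   name  bonus
0      17  Quinn     14
2       0   Hana     24
4      18    Eli      4
6       9    Tom     28
7       1    Jon     32
take 4 rows with smallest tenure:
   tenure   name  bonus
2       0   Hana     24
7       1    Jon     32
6       9    Tom     28
0      17  Quinn     14
add column tenure_plus_10 = t['tenure'] + 10:
   tenure   name  bonus  tenure_plus_10
2       0   Hana     24              10
7       1    Jon     32              11
6       9    Tom     28              19
0      17  Quinn     14              27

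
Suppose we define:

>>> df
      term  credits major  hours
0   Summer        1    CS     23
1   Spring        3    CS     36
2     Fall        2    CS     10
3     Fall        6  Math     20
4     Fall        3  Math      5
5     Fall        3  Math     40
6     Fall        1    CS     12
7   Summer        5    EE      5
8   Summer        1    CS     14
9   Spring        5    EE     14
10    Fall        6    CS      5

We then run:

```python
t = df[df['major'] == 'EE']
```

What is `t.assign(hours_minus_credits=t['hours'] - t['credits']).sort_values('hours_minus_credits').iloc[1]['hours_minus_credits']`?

filter rows where major == 'EE':
     term  credits major  hours
7  Summer        5    EE      5
9  Spring        5    EE     14
add column hours_minus_credits = t['hours'] - t['credits']:
     term  credits major  hours  hours_minus_credits
7  Summer        5    EE      5                    0
9  Spring        5    EE     14                    9
sort by hours_minus_credits:
     term  credits major  hours  hours_minus_credits
7  Summer        5    EE      5                    0
9  Spring        5    EE     14                    9
The value at position 1, column 'hours_minus_credits' is 9.

9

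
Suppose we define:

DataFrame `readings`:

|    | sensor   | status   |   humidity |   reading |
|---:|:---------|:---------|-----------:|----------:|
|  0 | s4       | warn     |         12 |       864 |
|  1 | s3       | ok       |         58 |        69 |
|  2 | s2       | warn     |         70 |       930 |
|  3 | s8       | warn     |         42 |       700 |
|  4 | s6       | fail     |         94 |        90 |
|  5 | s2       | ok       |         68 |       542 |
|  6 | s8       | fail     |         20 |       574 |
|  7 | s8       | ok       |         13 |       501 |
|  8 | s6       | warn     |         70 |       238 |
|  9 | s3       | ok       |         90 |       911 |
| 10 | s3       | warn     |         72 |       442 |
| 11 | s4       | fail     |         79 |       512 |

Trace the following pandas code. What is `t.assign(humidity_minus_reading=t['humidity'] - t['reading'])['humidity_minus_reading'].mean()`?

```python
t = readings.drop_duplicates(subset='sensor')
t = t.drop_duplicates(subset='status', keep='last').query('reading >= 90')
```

-327.0

drop duplicate sensor (keep=first):
  sensor status  humidity  reading
0     s4   warn        12      864
1     s3     ok        58       69
2     s2   warn        70      930
3     s8   warn        42      700
4     s6   fail        94       90
drop duplicate status (keep=last):
  sensor status  humidity  reading
1     s3     ok        58       69
3     s8   warn        42      700
4     s6   fail        94       90
filter rows where reading >= 90:
  sensor status  humidity  reading
3     s8   warn        42      700
4     s6   fail        94       90
add column humidity_minus_reading = t['humidity'] - t['reading']:
  sensor status  humidity  reading  humidity_minus_reading
3     s8   warn        42      700                    -658
4     s6   fail        94       90                       4
mean of column 'humidity_minus_reading' → -327.0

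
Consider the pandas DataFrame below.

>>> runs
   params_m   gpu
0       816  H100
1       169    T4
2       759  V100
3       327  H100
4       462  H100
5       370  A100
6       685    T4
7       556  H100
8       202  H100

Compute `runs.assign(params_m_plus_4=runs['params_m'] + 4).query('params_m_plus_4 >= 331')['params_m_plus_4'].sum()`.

add column params_m_plus_4 = runs['params_m'] + 4:
   params_m   gpu  params_m_plus_4
0       816  H100              820
1       169    T4              173
2       759  V100              763
3       327  H100              331
4       462  H100              466
5       370  A100              374
6       685    T4              689
7       556  H100              560
8       202  H100              206
filter rows where params_m_plus_4 >= 331:
   params_m   gpu  params_m_plus_4
0       816  H100              820
2       759  V100              763
3       327  H100              331
4       462  H100              466
5       370  A100              374
6       685    T4              689
7       556  H100              560

4003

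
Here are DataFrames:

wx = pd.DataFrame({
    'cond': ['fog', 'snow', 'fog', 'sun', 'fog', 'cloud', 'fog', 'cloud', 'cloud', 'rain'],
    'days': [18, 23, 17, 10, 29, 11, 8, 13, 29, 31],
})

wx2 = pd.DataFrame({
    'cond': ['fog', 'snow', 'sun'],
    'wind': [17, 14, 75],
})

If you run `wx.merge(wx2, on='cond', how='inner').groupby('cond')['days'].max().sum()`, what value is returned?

62

merge on 'cond' (how='inner') → 6 rows:
   cond  days  wind
0   fog    18    17
1  snow    23    14
2   fog    17    17
3   sun    10    75
4   fog    29    17
5   fog     8    17
group by cond, max of days:
cond
fog     29
snow    23
sun     10
Name: days, dtype: int64
Finally, sum of the resulting series = 62.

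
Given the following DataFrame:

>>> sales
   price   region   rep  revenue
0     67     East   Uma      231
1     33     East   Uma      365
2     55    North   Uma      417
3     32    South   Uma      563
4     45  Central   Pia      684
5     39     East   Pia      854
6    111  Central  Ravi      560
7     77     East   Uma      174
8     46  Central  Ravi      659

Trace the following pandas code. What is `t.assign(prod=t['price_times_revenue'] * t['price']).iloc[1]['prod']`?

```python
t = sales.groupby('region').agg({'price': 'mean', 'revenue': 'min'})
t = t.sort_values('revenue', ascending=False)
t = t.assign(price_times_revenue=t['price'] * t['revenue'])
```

group by region: mean(price), min(revenue):
             price  revenue
region                     
Central  67.333333      560
East     54.000000      174
North    55.000000      417
South    32.000000      563
sort by revenue descending:
             price  revenue
region                     
South    32.000000      563
Central  67.333333      560
North    55.000000      417
East     54.000000      174
add column price_times_revenue = t['price'] * t['revenue']:
             price  revenue  price_times_revenue
region                                          
South    32.000000      563         18016.000000
Central  67.333333      560         37706.666667
North    55.000000      417         22935.000000
East     54.000000      174          9396.000000
add column prod = t['price_times_revenue'] * t['price']:
             price  revenue  price_times_revenue          prod
region                                                        
South    32.000000      563         18016.000000  5.765120e+05
Central  67.333333      560         37706.666667  2.538916e+06
North    55.000000      417         22935.000000  1.261425e+06
East     54.000000      174          9396.000000  5.073840e+05
So iloc[1]['prod'] = 2538915.55556.

2538915.55556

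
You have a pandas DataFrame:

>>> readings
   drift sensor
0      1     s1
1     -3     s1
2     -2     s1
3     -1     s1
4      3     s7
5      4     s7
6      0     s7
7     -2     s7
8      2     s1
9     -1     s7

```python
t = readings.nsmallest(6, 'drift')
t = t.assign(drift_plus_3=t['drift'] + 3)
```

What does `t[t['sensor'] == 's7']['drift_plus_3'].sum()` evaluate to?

take 6 rows with smallest drift:
   drift sensor
1     -3     s1
2     -2     s1
7     -2     s7
3     -1     s1
9     -1     s7
6      0     s7
add column drift_plus_3 = t['drift'] + 3:
   drift sensor  drift_plus_3
1     -3     s1             0
2     -2     s1             1
7     -2     s7             1
3     -1     s1             2
9     -1     s7             2
6      0     s7             3
filter rows where sensor == 's7':
   drift sensor  drift_plus_3
7     -2     s7             1
9     -1     s7             2
6      0     s7             3
Reading off the sum of column 'drift_plus_3', we get 6.

6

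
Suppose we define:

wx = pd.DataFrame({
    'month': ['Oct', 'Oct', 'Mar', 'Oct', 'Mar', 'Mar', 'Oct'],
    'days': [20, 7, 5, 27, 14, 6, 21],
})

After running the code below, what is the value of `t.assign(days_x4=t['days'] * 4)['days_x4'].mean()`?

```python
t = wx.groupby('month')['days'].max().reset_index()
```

82.0

group by month, max of days:
month
Mar    14
Oct    27
Name: days, dtype: int64
reset_index():
  month  days
0   Mar    14
1   Oct    27
add column days_x4 = t['days'] * 4:
  month  days  days_x4
0   Mar    14       56
1   Oct    27      108
Hence 82.0.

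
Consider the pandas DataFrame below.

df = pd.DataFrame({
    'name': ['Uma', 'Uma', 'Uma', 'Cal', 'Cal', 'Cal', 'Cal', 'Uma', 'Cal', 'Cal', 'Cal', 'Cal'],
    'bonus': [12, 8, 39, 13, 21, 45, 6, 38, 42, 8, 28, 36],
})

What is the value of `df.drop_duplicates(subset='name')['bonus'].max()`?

drop duplicate name (keep=first):
  name  bonus
0  Uma     12
3  Cal     13

13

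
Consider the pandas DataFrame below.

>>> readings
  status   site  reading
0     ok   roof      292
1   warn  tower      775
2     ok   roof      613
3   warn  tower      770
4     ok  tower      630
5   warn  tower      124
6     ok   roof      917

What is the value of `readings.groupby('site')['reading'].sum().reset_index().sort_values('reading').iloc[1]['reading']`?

group by site, sum of reading:
site
roof     1822
tower    2299
Name: reading, dtype: int64
reset_index():
    site  reading
0   roof     1822
1  tower     2299
sort by reading:
    site  reading
0   roof     1822
1  tower     2299
Finally, value at position 1, column 'reading' = 2299.

2299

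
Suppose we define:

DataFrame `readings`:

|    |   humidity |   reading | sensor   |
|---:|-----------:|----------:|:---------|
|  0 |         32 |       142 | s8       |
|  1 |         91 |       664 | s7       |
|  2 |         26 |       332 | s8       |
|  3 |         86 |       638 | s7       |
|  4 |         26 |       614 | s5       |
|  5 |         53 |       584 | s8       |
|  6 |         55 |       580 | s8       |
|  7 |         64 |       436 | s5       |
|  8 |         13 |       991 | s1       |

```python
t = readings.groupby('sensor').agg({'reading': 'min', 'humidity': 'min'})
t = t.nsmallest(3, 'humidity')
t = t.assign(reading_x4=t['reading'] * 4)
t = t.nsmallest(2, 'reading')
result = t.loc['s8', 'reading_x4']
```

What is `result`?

568

group by sensor: min(reading), min(humidity):
        reading  humidity
sensor                   
s1          991        13
s5          436        26
s7          638        86
s8          142        26
take 3 rows with smallest humidity:
        reading  humidity
sensor                   
s1          991        13
s5          436        26
s8          142        26
add column reading_x4 = t['reading'] * 4:
        reading  humidity  reading_x4
sensor                               
s1          991        13        3964
s5          436        26        1744
s8          142        26         568
take 2 rows with smallest reading:
        reading  humidity  reading_x4
sensor                               
s8          142        26         568
s5          436        26        1744
Hence 568.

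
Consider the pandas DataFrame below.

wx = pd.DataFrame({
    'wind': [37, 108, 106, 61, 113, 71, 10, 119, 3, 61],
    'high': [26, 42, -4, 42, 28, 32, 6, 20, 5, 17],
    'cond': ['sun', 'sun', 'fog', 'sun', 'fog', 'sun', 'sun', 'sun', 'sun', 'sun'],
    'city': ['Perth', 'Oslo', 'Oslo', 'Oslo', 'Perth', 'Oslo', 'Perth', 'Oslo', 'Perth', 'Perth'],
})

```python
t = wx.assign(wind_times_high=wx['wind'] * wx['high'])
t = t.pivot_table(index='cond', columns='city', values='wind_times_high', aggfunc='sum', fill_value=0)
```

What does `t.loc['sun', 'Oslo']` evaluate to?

add column wind_times_high = wx['wind'] * wx['high']:
   wind  high cond   city  wind_times_high
0    37    26  sun  Perth              962
1   108    42  sun   Oslo             4536
2   106    -4  fog   Oslo             -424
3    61    42  sun   Oslo             2562
4   113    28  fog  Perth             3164
5    71    32  sun   Oslo             2272
6    10     6  sun  Perth               60
7   119    20  sun   Oslo             2380
8     3     5  sun  Perth               15
9    61    17  sun  Perth             1037
pivot: rows=cond, cols=city, sum(wind_times_high):
city   Oslo  Perth
cond              
fog    -424   3164
sun   11750   2074
Then the value at row 'sun', column 'Oslo': 11750

11750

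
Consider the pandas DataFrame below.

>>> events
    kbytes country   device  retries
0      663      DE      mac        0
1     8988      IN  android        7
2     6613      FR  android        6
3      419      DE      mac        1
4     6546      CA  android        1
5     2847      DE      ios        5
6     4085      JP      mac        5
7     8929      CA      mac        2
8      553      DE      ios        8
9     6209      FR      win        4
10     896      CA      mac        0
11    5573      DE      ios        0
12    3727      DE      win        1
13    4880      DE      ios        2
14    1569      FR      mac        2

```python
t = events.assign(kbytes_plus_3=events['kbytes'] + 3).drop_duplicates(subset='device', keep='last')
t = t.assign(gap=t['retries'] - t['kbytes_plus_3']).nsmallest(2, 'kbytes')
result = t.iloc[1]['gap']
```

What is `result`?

add column kbytes_plus_3 = events['kbytes'] + 3:
    kbytes country   device  retries  kbytes_plus_3
0      663      DE      mac        0            666
1     8988      IN  android        7           8991
2     6613      FR  android        6           6616
3      419      DE      mac        1            422
4     6546      CA  android        1           6549
5     2847      DE      ios        5           2850
6     4085      JP      mac        5           4088
7     8929      CA      mac        2           8932
8      553      DE      ios        8            556
9     6209      FR      win        4           6212
10     896      CA      mac        0            899
11    5573      DE      ios        0           5576
12    3727      DE      win        1           3730
13    4880      DE      ios        2           4883
14    1569      FR      mac        2           1572
drop duplicate device (keep=last):
    kbytes country   device  retries  kbytes_plus_3
4     6546      CA  android        1           6549
12    3727      DE      win        1           3730
13    4880      DE      ios        2           4883
14    1569      FR      mac        2           1572
add column gap = t['retries'] - t['kbytes_plus_3']:
    kbytes country   device  retries  kbytes_plus_3   gap
4     6546      CA  android        1           6549 -6548
12    3727      DE      win        1           3730 -3729
13    4880      DE      ios        2           4883 -4881
14    1569      FR      mac        2           1572 -1570
take 2 rows with smallest kbytes:
    kbytes country device  retries  kbytes_plus_3   gap
14    1569      FR    mac        2           1572 -1570
12    3727      DE    win        1           3730 -3729
Hence -3729.

-3729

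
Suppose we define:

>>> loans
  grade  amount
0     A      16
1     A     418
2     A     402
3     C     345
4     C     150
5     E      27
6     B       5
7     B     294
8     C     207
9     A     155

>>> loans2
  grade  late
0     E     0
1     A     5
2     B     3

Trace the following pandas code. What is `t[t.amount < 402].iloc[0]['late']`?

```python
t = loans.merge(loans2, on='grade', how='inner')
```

merge on 'grade' (how='inner') → 7 rows:
  grade  amount  late
0     A      16     5
1     A     418     5
2     A     402     5
3     E      27     0
4     B       5     3
5     B     294     3
6     A     155     5
filter rows where amount < 402:
  grade  amount  late
0     A      16     5
3     E      27     0
4     B       5     3
5     B     294     3
6     A     155     5
value at position 0, column 'late' → 5

5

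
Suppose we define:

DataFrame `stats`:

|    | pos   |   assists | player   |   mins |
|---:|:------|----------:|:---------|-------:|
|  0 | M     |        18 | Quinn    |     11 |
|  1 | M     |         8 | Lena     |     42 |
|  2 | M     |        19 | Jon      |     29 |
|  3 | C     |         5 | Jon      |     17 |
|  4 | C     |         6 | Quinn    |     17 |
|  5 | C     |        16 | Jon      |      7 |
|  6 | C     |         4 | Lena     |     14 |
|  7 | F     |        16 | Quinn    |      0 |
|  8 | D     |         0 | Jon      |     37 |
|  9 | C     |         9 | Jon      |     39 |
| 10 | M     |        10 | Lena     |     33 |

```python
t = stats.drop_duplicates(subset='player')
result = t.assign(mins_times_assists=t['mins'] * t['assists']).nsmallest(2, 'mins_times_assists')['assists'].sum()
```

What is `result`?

26

drop duplicate player (keep=first):
  pos  assists player  mins
0   M       18  Quinn    11
1   M        8   Lena    42
2   M       19    Jon    29
add column mins_times_assists = t['mins'] * t['assists']:
  pos  assists player  mins  mins_times_assists
0   M       18  Quinn    11                 198
1   M        8   Lena    42                 336
2   M       19    Jon    29                 551
take 2 rows with smallest mins_times_assists:
  pos  assists player  mins  mins_times_assists
0   M       18  Quinn    11                 198
1   M        8   Lena    42                 336
sum of column 'assists' → 26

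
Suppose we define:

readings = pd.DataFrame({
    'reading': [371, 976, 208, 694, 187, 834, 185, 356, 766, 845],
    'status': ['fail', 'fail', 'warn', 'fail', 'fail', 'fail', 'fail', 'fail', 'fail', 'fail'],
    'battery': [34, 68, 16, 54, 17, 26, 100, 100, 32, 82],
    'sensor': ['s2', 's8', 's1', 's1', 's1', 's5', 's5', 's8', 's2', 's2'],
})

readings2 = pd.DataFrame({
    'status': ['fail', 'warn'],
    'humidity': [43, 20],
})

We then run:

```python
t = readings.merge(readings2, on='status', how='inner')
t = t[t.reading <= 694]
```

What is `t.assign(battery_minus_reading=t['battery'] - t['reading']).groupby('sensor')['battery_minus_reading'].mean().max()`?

-85.0

merge on 'status' (how='inner') → 10 rows:
   reading status  battery sensor  humidity
0      371   fail       34     s2        43
1      976   fail       68     s8        43
2      208   warn       16     s1        20
3      694   fail       54     s1        43
4      187   fail       17     s1        43
5      834   fail       26     s5        43
6      185   fail      100     s5        43
7      356   fail      100     s8        43
8      766   fail       32     s2        43
9      845   fail       82     s2        43
filter rows where reading <= 694:
   reading status  battery sensor  humidity
0      371   fail       34     s2        43
2      208   warn       16     s1        20
3      694   fail       54     s1        43
4      187   fail       17     s1        43
6      185   fail      100     s5        43
7      356   fail      100     s8        43
add column battery_minus_reading = t['battery'] - t['reading']:
   reading status  battery sensor  humidity  battery_minus_reading
0      371   fail       34     s2        43                   -337
2      208   warn       16     s1        20                   -192
3      694   fail       54     s1        43                   -640
4      187   fail       17     s1        43                   -170
6      185   fail      100     s5        43                    -85
7      356   fail      100     s8        43                   -256
group by sensor, mean of battery_minus_reading:
sensor
s1   -334.0
s2   -337.0
s5    -85.0
s8   -256.0
Name: battery_minus_reading, dtype: float64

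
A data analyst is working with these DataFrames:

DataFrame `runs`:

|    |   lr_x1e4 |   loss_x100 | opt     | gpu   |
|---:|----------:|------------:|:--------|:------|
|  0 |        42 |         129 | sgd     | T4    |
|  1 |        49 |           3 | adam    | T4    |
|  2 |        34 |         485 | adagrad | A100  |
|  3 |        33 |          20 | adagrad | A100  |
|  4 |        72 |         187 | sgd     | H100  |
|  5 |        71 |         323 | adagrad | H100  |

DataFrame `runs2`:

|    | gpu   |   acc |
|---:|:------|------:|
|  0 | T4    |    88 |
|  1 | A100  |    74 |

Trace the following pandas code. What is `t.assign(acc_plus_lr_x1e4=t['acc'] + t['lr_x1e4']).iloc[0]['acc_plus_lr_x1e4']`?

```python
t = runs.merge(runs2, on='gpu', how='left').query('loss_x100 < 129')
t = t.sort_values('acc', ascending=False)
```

merge on 'gpu' (how='left') → 6 rows:
   lr_x1e4  loss_x100      opt   gpu   acc
0       42        129      sgd    T4  88.0
1       49          3     adam    T4  88.0
2       34        485  adagrad  A100  74.0
3       33         20  adagrad  A100  74.0
4       72        187      sgd  H100   NaN
5       71        323  adagrad  H100   NaN
filter rows where loss_x100 < 129:
   lr_x1e4  loss_x100      opt   gpu   acc
1       49          3     adam    T4  88.0
3       33         20  adagrad  A100  74.0
sort by acc descending:
   lr_x1e4  loss_x100      opt   gpu   acc
1       49          3     adam    T4  88.0
3       33         20  adagrad  A100  74.0
add column acc_plus_lr_x1e4 = t['acc'] + t['lr_x1e4']:
   lr_x1e4  loss_x100      opt   gpu   acc  acc_plus_lr_x1e4
1       49          3     adam    T4  88.0             137.0
3       33         20  adagrad  A100  74.0             107.0
Taking the value at position 0, column 'acc_plus_lr_x1e4' gives 137.0.

137.0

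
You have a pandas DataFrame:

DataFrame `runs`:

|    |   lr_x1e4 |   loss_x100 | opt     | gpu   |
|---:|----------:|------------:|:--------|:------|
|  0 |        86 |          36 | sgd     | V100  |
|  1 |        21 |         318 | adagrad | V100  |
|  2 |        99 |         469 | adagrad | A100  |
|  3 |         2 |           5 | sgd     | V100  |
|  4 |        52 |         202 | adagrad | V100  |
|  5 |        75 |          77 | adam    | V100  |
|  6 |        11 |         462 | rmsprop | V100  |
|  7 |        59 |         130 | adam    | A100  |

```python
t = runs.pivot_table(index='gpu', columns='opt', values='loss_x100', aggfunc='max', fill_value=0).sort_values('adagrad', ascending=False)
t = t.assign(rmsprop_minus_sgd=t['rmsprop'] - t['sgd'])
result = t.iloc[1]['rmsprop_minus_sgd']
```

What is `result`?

pivot: rows=gpu, cols=opt, max(loss_x100):
opt   adagrad  adam  rmsprop  sgd
gpu                              
A100      469   130        0    0
V100      318    77      462   36
sort by adagrad descending:
opt   adagrad  adam  rmsprop  sgd
gpu                              
A100      469   130        0    0
V100      318    77      462   36
add column rmsprop_minus_sgd = t['rmsprop'] - t['sgd']:
opt   adagrad  adam  rmsprop  sgd  rmsprop_minus_sgd
gpu                                                 
A100      469   130        0    0                  0
V100      318    77      462   36                426
Then the value at position 1, column 'rmsprop_minus_sgd': 426

426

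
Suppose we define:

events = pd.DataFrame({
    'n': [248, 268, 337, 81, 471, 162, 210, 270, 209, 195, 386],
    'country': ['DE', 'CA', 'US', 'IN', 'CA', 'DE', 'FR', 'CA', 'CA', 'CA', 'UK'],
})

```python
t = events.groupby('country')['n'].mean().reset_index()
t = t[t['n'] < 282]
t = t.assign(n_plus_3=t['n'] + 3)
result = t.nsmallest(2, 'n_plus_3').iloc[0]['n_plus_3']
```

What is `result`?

84.0

group by country, mean of n:
country
CA    282.6
DE    205.0
FR    210.0
IN     81.0
UK    386.0
US    337.0
Name: n, dtype: float64
reset_index():
  country      n
0      CA  282.6
1      DE  205.0
2      FR  210.0
3      IN   81.0
4      UK  386.0
5      US  337.0
filter rows where n < 282:
  country      n
1      DE  205.0
2      FR  210.0
3      IN   81.0
add column n_plus_3 = t['n'] + 3:
  country      n  n_plus_3
1      DE  205.0     208.0
2      FR  210.0     213.0
3      IN   81.0      84.0
take 2 rows with smallest n_plus_3:
  country      n  n_plus_3
3      IN   81.0      84.0
1      DE  205.0     208.0
Reading off the value at position 0, column 'n_plus_3', we get 84.0.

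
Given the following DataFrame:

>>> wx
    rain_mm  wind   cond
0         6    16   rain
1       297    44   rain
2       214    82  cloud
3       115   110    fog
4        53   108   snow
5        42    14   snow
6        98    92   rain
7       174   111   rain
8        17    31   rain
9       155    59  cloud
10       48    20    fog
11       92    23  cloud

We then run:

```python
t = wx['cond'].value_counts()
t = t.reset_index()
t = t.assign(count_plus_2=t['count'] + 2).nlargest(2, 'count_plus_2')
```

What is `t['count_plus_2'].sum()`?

12

value_counts of cond:
cond
rain     5
cloud    3
fog      2
snow     2
Name: count, dtype: int64
reset_index():
    cond  count
0   rain      5
1  cloud      3
2    fog      2
3   snow      2
add column count_plus_2 = t['count'] + 2:
    cond  count  count_plus_2
0   rain      5             7
1  cloud      3             5
2    fog      2             4
3   snow      2             4
take 2 rows with largest count_plus_2:
    cond  count  count_plus_2
0   rain      5             7
1  cloud      3             5
Taking the sum of column 'count_plus_2' gives 12.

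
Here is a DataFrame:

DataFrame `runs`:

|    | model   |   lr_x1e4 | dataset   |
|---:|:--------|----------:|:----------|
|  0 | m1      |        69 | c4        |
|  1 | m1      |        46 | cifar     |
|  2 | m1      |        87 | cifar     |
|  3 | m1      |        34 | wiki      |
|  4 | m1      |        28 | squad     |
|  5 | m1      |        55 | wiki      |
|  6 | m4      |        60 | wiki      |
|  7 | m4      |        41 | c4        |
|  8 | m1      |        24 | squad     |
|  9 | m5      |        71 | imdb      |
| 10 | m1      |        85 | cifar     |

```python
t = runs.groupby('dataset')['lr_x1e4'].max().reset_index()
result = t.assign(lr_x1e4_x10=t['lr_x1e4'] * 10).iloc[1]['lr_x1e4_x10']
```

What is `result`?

group by dataset, max of lr_x1e4:
dataset
c4       69
cifar    87
imdb     71
squad    28
wiki     60
Name: lr_x1e4, dtype: int64
reset_index():
  dataset  lr_x1e4
0      c4       69
1   cifar       87
2    imdb       71
3   squad       28
4    wiki       60
add column lr_x1e4_x10 = t['lr_x1e4'] * 10:
  dataset  lr_x1e4  lr_x1e4_x10
0      c4       69          690
1   cifar       87          870
2    imdb       71          710
3   squad       28          280
4    wiki       60          600

870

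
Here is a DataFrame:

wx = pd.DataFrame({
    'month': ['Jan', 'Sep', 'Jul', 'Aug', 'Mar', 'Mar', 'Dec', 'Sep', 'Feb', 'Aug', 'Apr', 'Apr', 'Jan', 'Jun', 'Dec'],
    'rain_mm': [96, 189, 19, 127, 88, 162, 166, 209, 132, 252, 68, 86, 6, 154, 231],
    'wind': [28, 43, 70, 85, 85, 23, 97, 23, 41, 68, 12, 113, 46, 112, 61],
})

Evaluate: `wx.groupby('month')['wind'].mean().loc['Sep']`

group by month, mean of wind:
month
Apr     62.5
Aug     76.5
Dec     79.0
Feb     41.0
Jan     37.0
Jul     70.0
Jun    112.0
Mar     54.0
Sep     33.0
Name: wind, dtype: float64
Taking the value at index 'Sep' gives 33.0.

33.0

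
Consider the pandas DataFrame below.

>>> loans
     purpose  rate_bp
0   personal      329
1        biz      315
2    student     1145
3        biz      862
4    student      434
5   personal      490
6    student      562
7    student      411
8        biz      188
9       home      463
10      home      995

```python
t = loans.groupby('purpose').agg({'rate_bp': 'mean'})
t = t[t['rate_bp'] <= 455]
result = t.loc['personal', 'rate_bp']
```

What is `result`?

409.5

group by purpose, mean of rate_bp:
          rate_bp
purpose          
biz         455.0
home        729.0
personal    409.5
student     638.0
filter rows where rate_bp <= 455:
          rate_bp
purpose          
biz         455.0
personal    409.5
Reading off the value at row 'personal', column 'rate_bp', we get 409.5.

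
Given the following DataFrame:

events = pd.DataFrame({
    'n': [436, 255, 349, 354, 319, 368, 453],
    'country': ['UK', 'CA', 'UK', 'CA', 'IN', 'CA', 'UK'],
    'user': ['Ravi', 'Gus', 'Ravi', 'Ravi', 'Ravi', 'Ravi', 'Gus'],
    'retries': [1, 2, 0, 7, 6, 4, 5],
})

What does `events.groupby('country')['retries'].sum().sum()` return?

25

group by country, sum of retries:
country
CA    13
IN     6
UK     6
Name: retries, dtype: int64
sum of the resulting series → 25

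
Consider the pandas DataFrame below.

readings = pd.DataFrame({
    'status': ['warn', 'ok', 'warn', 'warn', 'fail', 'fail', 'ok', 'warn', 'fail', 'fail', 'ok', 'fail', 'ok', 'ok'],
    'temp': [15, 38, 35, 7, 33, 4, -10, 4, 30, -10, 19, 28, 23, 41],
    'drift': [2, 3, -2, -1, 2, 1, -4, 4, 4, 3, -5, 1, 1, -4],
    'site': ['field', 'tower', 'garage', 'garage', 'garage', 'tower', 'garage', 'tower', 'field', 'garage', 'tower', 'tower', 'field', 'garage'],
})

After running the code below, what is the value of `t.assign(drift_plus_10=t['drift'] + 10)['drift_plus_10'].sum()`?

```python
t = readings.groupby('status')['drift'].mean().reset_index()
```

31.15

group by status, mean of drift:
status
fail    2.20
ok     -1.80
warn    0.75
Name: drift, dtype: float64
reset_index():
  status  drift
0   fail   2.20
1     ok  -1.80
2   warn   0.75
add column drift_plus_10 = t['drift'] + 10:
  status  drift  drift_plus_10
0   fail   2.20          12.20
1     ok  -1.80           8.20
2   warn   0.75          10.75
The sum of column 'drift_plus_10' is 31.15.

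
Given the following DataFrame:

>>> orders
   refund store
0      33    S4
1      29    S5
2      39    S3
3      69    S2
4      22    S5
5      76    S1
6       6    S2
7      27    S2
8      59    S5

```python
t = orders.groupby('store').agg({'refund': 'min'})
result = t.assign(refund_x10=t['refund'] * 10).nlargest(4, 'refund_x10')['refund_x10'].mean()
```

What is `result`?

425.0

group by store, min of refund:
       refund
store        
S1         76
S2          6
S3         39
S4         33
S5         22
add column refund_x10 = t['refund'] * 10:
       refund  refund_x10
store                    
S1         76         760
S2          6          60
S3         39         390
S4         33         330
S5         22         220
take 4 rows with largest refund_x10:
       refund  refund_x10
store                    
S1         76         760
S3         39         390
S4         33         330
S5         22         220
Then the mean of column 'refund_x10': 425.0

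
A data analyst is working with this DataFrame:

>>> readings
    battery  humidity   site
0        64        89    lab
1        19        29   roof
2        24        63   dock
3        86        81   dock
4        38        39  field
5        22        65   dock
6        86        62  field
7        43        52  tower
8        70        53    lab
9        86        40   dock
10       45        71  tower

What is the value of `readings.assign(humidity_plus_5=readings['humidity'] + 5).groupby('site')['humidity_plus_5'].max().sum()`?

357

add column humidity_plus_5 = readings['humidity'] + 5:
    battery  humidity   site  humidity_plus_5
0        64        89    lab               94
1        19        29   roof               34
2        24        63   dock               68
3        86        81   dock               86
4        38        39  field               44
5        22        65   dock               70
6        86        62  field               67
7        43        52  tower               57
8        70        53    lab               58
9        86        40   dock               45
10       45        71  tower               76
group by site, max of humidity_plus_5:
site
dock     86
field    67
lab      94
roof     34
tower    76
Name: humidity_plus_5, dtype: int64
sum of the resulting series → 357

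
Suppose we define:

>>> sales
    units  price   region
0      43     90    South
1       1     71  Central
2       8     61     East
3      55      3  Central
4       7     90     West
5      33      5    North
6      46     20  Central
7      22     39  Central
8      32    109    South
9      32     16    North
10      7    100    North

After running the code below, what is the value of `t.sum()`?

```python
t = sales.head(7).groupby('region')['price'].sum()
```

340

take first 7 rows:
   units  price   region
0     43     90    South
1      1     71  Central
2      8     61     East
3     55      3  Central
4      7     90     West
5     33      5    North
6     46     20  Central
group by region, sum of price:
region
Central    94
East       61
North       5
South      90
West       90
Name: price, dtype: int64
sum of the resulting series → 340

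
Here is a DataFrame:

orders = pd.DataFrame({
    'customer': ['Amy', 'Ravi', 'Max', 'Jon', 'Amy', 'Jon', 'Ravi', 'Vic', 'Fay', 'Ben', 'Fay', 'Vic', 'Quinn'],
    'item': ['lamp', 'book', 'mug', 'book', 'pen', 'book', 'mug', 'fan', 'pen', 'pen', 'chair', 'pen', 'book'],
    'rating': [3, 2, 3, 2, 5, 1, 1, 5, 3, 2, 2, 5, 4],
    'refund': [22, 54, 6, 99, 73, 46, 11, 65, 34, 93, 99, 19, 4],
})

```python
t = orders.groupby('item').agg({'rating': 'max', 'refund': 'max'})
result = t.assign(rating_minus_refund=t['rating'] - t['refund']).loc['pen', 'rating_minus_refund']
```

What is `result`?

group by item: max(rating), max(refund):
       rating  refund
item                 
book        4      99
chair       2      99
fan         5      65
lamp        3      22
mug         3      11
pen         5      93
add column rating_minus_refund = t['rating'] - t['refund']:
       rating  refund  rating_minus_refund
item                                      
book        4      99                  -95
chair       2      99                  -97
fan         5      65                  -60
lamp        3      22                  -19
mug         3      11                   -8
pen         5      93                  -88
Then the value at row 'pen', column 'rating_minus_refund': -88

-88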